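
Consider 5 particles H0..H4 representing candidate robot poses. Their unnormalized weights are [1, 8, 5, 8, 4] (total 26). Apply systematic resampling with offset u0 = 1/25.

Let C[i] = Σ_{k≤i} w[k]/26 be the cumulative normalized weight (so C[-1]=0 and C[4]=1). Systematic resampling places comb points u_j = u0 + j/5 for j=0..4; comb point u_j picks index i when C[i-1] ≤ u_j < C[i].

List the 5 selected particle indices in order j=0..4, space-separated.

C = [1/26, 9/26, 7/13, 11/13, 1]
j=0: u_0=1/25 ∈ [1/26, 9/26) → index 1
j=1: u_1=6/25 ∈ [1/26, 9/26) → index 1
j=2: u_2=11/25 ∈ [9/26, 7/13) → index 2
j=3: u_3=16/25 ∈ [7/13, 11/13) → index 3
j=4: u_4=21/25 ∈ [7/13, 11/13) → index 3

1 1 2 3 3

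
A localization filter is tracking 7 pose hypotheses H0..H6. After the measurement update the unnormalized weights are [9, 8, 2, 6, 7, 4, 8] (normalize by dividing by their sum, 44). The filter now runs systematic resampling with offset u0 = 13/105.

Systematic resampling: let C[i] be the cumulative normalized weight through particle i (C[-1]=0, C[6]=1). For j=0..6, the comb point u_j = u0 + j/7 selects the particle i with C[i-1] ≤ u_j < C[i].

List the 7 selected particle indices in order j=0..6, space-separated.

0 1 2 3 4 6 6

C = [9/44, 17/44, 19/44, 25/44, 8/11, 9/11, 1]
j=0: u_0=13/105 ∈ [0, 9/44) → index 0
j=1: u_1=4/15 ∈ [9/44, 17/44) → index 1
j=2: u_2=43/105 ∈ [17/44, 19/44) → index 2
j=3: u_3=58/105 ∈ [19/44, 25/44) → index 3
j=4: u_4=73/105 ∈ [25/44, 8/11) → index 4
j=5: u_5=88/105 ∈ [9/11, 1) → index 6
j=6: u_6=103/105 ∈ [9/11, 1) → index 6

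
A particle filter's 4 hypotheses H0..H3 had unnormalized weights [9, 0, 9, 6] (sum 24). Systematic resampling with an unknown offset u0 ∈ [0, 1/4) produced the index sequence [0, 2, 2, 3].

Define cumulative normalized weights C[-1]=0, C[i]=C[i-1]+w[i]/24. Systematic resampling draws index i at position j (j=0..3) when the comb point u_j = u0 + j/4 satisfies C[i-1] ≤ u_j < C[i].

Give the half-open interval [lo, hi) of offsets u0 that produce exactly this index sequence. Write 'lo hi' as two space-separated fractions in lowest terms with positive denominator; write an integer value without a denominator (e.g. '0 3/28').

1/8 1/4

C = [3/8, 3/8, 3/4, 1]
j=0 picked index 0: u0 ∈ [0, 3/8)
j=1 picked index 2: u0 ∈ [1/8, 1/2)
j=2 picked index 2: u0 ∈ [-1/8, 1/4)
j=3 picked index 3: u0 ∈ [0, 1/4)
intersection: [1/8, 1/4)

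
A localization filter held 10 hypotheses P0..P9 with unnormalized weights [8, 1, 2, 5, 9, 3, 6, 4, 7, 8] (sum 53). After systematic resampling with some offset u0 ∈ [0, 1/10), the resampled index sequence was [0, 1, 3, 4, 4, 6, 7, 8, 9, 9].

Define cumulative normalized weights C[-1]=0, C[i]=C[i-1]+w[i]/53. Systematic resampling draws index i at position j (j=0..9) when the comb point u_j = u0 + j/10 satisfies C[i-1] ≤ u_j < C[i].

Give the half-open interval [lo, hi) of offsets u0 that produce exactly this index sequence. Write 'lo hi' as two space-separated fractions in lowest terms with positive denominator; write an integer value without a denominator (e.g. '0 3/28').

27/530 37/530

C = [8/53, 9/53, 11/53, 16/53, 25/53, 28/53, 34/53, 38/53, 45/53, 1]
j=0 picked index 0: u0 ∈ [0, 8/53)
j=1 picked index 1: u0 ∈ [27/530, 37/530)
j=2 picked index 3: u0 ∈ [2/265, 27/265)
j=3 picked index 4: u0 ∈ [1/530, 91/530)
j=4 picked index 4: u0 ∈ [-26/265, 19/265)
j=5 picked index 6: u0 ∈ [3/106, 15/106)
j=6 picked index 7: u0 ∈ [11/265, 31/265)
j=7 picked index 8: u0 ∈ [9/530, 79/530)
j=8 picked index 9: u0 ∈ [13/265, 1/5)
j=9 picked index 9: u0 ∈ [-27/530, 1/10)
intersection: [27/530, 37/530)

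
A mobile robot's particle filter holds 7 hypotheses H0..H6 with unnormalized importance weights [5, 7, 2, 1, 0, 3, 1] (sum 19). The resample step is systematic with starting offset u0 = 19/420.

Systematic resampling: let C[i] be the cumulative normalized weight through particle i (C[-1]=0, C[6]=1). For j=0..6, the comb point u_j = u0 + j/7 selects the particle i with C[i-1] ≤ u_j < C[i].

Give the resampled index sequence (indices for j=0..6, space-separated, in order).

C = [5/19, 12/19, 14/19, 15/19, 15/19, 18/19, 1]
j=0: u_0=19/420 ∈ [0, 5/19) → index 0
j=1: u_1=79/420 ∈ [0, 5/19) → index 0
j=2: u_2=139/420 ∈ [5/19, 12/19) → index 1
j=3: u_3=199/420 ∈ [5/19, 12/19) → index 1
j=4: u_4=37/60 ∈ [5/19, 12/19) → index 1
j=5: u_5=319/420 ∈ [14/19, 15/19) → index 3
j=6: u_6=379/420 ∈ [15/19, 18/19) → index 5

0 0 1 1 1 3 5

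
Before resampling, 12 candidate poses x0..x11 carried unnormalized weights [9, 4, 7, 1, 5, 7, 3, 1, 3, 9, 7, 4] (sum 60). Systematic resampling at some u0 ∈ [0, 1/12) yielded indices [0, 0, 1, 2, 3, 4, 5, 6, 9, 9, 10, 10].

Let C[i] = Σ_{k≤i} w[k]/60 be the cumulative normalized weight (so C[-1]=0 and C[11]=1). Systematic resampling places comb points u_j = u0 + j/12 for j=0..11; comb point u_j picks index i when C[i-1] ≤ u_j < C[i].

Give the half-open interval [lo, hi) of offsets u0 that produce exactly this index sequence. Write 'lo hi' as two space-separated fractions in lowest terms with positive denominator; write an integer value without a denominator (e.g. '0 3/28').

C = [3/20, 13/60, 1/3, 7/20, 13/30, 11/20, 3/5, 37/60, 2/3, 49/60, 14/15, 1]
j=0 picked index 0: u0 ∈ [0, 3/20)
j=1 picked index 0: u0 ∈ [-1/12, 1/15)
j=2 picked index 1: u0 ∈ [-1/60, 1/20)
j=3 picked index 2: u0 ∈ [-1/30, 1/12)
j=4 picked index 3: u0 ∈ [0, 1/60)
j=5 picked index 4: u0 ∈ [-1/15, 1/60)
j=6 picked index 5: u0 ∈ [-1/15, 1/20)
j=7 picked index 6: u0 ∈ [-1/30, 1/60)
j=8 picked index 9: u0 ∈ [0, 3/20)
j=9 picked index 9: u0 ∈ [-1/12, 1/15)
j=10 picked index 10: u0 ∈ [-1/60, 1/10)
j=11 picked index 10: u0 ∈ [-1/10, 1/60)
intersection: [0, 1/60)

0 1/60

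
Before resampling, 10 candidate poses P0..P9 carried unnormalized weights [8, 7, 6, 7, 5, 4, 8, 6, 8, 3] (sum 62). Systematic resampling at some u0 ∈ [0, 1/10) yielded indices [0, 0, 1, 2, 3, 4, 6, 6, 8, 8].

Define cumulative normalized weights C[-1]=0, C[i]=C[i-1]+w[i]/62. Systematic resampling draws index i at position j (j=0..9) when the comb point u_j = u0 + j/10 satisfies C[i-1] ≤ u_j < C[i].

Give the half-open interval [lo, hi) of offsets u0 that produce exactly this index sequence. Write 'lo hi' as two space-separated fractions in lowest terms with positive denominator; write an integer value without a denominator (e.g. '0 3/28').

C = [4/31, 15/62, 21/62, 14/31, 33/62, 37/62, 45/62, 51/62, 59/62, 1]
j=0 picked index 0: u0 ∈ [0, 4/31)
j=1 picked index 0: u0 ∈ [-1/10, 9/310)
j=2 picked index 1: u0 ∈ [-11/155, 13/310)
j=3 picked index 2: u0 ∈ [-9/155, 6/155)
j=4 picked index 3: u0 ∈ [-19/310, 8/155)
j=5 picked index 4: u0 ∈ [-3/62, 1/31)
j=6 picked index 6: u0 ∈ [-1/310, 39/310)
j=7 picked index 6: u0 ∈ [-16/155, 4/155)
j=8 picked index 8: u0 ∈ [7/310, 47/310)
j=9 picked index 8: u0 ∈ [-12/155, 8/155)
intersection: [7/310, 4/155)

7/310 4/155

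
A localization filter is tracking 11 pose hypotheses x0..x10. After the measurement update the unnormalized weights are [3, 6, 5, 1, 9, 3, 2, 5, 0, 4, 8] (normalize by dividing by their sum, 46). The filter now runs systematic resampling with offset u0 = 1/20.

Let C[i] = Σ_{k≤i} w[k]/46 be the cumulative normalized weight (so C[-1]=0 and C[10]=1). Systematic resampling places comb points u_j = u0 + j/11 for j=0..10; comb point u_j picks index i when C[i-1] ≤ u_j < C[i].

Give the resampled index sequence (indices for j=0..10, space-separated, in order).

C = [3/46, 9/46, 7/23, 15/46, 12/23, 27/46, 29/46, 17/23, 17/23, 19/23, 1]
j=0: u_0=1/20 ∈ [0, 3/46) → index 0
j=1: u_1=31/220 ∈ [3/46, 9/46) → index 1
j=2: u_2=51/220 ∈ [9/46, 7/23) → index 2
j=3: u_3=71/220 ∈ [7/23, 15/46) → index 3
j=4: u_4=91/220 ∈ [15/46, 12/23) → index 4
j=5: u_5=111/220 ∈ [15/46, 12/23) → index 4
j=6: u_6=131/220 ∈ [27/46, 29/46) → index 6
j=7: u_7=151/220 ∈ [29/46, 17/23) → index 7
j=8: u_8=171/220 ∈ [17/23, 19/23) → index 9
j=9: u_9=191/220 ∈ [19/23, 1) → index 10
j=10: u_10=211/220 ∈ [19/23, 1) → index 10

0 1 2 3 4 4 6 7 9 10 10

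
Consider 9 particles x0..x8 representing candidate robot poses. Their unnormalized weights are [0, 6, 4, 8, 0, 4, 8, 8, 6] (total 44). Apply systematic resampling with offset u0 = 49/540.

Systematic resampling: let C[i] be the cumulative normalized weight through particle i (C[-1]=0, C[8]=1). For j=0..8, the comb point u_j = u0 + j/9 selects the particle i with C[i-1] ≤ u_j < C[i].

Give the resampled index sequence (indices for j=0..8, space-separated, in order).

C = [0, 3/22, 5/22, 9/22, 9/22, 1/2, 15/22, 19/22, 1]
j=0: u_0=49/540 ∈ [0, 3/22) → index 1
j=1: u_1=109/540 ∈ [3/22, 5/22) → index 2
j=2: u_2=169/540 ∈ [5/22, 9/22) → index 3
j=3: u_3=229/540 ∈ [9/22, 1/2) → index 5
j=4: u_4=289/540 ∈ [1/2, 15/22) → index 6
j=5: u_5=349/540 ∈ [1/2, 15/22) → index 6
j=6: u_6=409/540 ∈ [15/22, 19/22) → index 7
j=7: u_7=469/540 ∈ [19/22, 1) → index 8
j=8: u_8=529/540 ∈ [19/22, 1) → index 8

1 2 3 5 6 6 7 8 8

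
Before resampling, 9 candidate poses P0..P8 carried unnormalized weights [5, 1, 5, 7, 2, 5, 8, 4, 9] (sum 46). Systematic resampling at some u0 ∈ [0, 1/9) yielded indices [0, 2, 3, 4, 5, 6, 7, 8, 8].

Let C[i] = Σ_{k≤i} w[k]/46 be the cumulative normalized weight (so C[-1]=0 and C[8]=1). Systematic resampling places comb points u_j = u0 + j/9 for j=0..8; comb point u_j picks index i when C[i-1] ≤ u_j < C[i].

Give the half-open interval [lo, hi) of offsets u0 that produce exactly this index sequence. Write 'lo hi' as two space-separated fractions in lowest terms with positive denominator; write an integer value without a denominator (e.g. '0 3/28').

C = [5/46, 3/23, 11/46, 9/23, 10/23, 25/46, 33/46, 37/46, 1]
j=0 picked index 0: u0 ∈ [0, 5/46)
j=1 picked index 2: u0 ∈ [4/207, 53/414)
j=2 picked index 3: u0 ∈ [7/414, 35/207)
j=3 picked index 4: u0 ∈ [4/69, 7/69)
j=4 picked index 5: u0 ∈ [-2/207, 41/414)
j=5 picked index 6: u0 ∈ [-5/414, 67/414)
j=6 picked index 7: u0 ∈ [7/138, 19/138)
j=7 picked index 8: u0 ∈ [11/414, 2/9)
j=8 picked index 8: u0 ∈ [-35/414, 1/9)
intersection: [4/69, 41/414)

4/69 41/414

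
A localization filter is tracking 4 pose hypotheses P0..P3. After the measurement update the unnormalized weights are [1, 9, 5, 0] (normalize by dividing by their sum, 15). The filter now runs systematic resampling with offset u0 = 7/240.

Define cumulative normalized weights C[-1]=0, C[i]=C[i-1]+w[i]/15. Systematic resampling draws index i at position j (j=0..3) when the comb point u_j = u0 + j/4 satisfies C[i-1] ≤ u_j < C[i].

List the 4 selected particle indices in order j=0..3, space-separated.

0 1 1 2

C = [1/15, 2/3, 1, 1]
j=0: u_0=7/240 ∈ [0, 1/15) → index 0
j=1: u_1=67/240 ∈ [1/15, 2/3) → index 1
j=2: u_2=127/240 ∈ [1/15, 2/3) → index 1
j=3: u_3=187/240 ∈ [2/3, 1) → index 2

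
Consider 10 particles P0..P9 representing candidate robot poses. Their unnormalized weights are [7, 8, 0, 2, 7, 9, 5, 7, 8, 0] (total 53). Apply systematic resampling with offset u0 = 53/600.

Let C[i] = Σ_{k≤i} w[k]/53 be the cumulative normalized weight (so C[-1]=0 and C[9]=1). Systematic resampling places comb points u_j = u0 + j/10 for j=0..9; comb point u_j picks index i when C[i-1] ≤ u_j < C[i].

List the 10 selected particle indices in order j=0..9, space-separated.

C = [7/53, 15/53, 15/53, 17/53, 24/53, 33/53, 38/53, 45/53, 1, 1]
j=0: u_0=53/600 ∈ [0, 7/53) → index 0
j=1: u_1=113/600 ∈ [7/53, 15/53) → index 1
j=2: u_2=173/600 ∈ [15/53, 17/53) → index 3
j=3: u_3=233/600 ∈ [17/53, 24/53) → index 4
j=4: u_4=293/600 ∈ [24/53, 33/53) → index 5
j=5: u_5=353/600 ∈ [24/53, 33/53) → index 5
j=6: u_6=413/600 ∈ [33/53, 38/53) → index 6
j=7: u_7=473/600 ∈ [38/53, 45/53) → index 7
j=8: u_8=533/600 ∈ [45/53, 1) → index 8
j=9: u_9=593/600 ∈ [45/53, 1) → index 8

0 1 3 4 5 5 6 7 8 8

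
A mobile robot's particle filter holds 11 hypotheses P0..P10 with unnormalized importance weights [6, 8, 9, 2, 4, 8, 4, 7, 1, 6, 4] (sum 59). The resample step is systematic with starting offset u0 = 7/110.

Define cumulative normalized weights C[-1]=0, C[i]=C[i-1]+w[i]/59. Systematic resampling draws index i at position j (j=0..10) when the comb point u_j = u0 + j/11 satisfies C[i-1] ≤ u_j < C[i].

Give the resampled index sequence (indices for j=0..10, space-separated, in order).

C = [6/59, 14/59, 23/59, 25/59, 29/59, 37/59, 41/59, 48/59, 49/59, 55/59, 1]
j=0: u_0=7/110 ∈ [0, 6/59) → index 0
j=1: u_1=17/110 ∈ [6/59, 14/59) → index 1
j=2: u_2=27/110 ∈ [14/59, 23/59) → index 2
j=3: u_3=37/110 ∈ [14/59, 23/59) → index 2
j=4: u_4=47/110 ∈ [25/59, 29/59) → index 4
j=5: u_5=57/110 ∈ [29/59, 37/59) → index 5
j=6: u_6=67/110 ∈ [29/59, 37/59) → index 5
j=7: u_7=7/10 ∈ [41/59, 48/59) → index 7
j=8: u_8=87/110 ∈ [41/59, 48/59) → index 7
j=9: u_9=97/110 ∈ [49/59, 55/59) → index 9
j=10: u_10=107/110 ∈ [55/59, 1) → index 10

0 1 2 2 4 5 5 7 7 9 10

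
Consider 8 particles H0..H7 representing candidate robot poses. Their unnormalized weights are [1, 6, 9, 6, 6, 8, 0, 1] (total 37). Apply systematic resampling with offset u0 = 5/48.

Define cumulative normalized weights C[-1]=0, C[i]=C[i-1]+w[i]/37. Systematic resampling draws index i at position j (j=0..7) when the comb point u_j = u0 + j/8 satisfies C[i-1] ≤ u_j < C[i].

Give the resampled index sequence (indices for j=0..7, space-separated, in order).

1 2 2 3 4 4 5 7

C = [1/37, 7/37, 16/37, 22/37, 28/37, 36/37, 36/37, 1]
j=0: u_0=5/48 ∈ [1/37, 7/37) → index 1
j=1: u_1=11/48 ∈ [7/37, 16/37) → index 2
j=2: u_2=17/48 ∈ [7/37, 16/37) → index 2
j=3: u_3=23/48 ∈ [16/37, 22/37) → index 3
j=4: u_4=29/48 ∈ [22/37, 28/37) → index 4
j=5: u_5=35/48 ∈ [22/37, 28/37) → index 4
j=6: u_6=41/48 ∈ [28/37, 36/37) → index 5
j=7: u_7=47/48 ∈ [36/37, 1) → index 7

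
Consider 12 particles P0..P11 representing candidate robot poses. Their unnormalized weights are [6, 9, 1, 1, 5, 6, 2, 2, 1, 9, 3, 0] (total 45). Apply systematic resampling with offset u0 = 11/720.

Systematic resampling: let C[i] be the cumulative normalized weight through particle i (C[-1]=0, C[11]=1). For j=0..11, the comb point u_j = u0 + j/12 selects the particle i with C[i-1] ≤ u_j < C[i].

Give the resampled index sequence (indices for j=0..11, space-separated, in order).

C = [2/15, 1/3, 16/45, 17/45, 22/45, 28/45, 2/3, 32/45, 11/15, 14/15, 1, 1]
j=0: u_0=11/720 ∈ [0, 2/15) → index 0
j=1: u_1=71/720 ∈ [0, 2/15) → index 0
j=2: u_2=131/720 ∈ [2/15, 1/3) → index 1
j=3: u_3=191/720 ∈ [2/15, 1/3) → index 1
j=4: u_4=251/720 ∈ [1/3, 16/45) → index 2
j=5: u_5=311/720 ∈ [17/45, 22/45) → index 4
j=6: u_6=371/720 ∈ [22/45, 28/45) → index 5
j=7: u_7=431/720 ∈ [22/45, 28/45) → index 5
j=8: u_8=491/720 ∈ [2/3, 32/45) → index 7
j=9: u_9=551/720 ∈ [11/15, 14/15) → index 9
j=10: u_10=611/720 ∈ [11/15, 14/15) → index 9
j=11: u_11=671/720 ∈ [11/15, 14/15) → index 9

0 0 1 1 2 4 5 5 7 9 9 9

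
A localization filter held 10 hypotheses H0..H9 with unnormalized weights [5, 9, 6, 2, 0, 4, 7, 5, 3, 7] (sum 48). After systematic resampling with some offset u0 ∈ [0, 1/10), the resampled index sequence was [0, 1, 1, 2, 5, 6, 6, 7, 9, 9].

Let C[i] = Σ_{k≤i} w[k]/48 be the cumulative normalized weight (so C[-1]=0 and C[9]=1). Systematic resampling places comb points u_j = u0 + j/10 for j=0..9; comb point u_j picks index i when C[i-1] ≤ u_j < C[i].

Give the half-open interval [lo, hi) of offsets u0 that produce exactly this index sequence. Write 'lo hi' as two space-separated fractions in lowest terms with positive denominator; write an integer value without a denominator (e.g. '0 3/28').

7/120 7/80

C = [5/48, 7/24, 5/12, 11/24, 11/24, 13/24, 11/16, 19/24, 41/48, 1]
j=0 picked index 0: u0 ∈ [0, 5/48)
j=1 picked index 1: u0 ∈ [1/240, 23/120)
j=2 picked index 1: u0 ∈ [-23/240, 11/120)
j=3 picked index 2: u0 ∈ [-1/120, 7/60)
j=4 picked index 5: u0 ∈ [7/120, 17/120)
j=5 picked index 6: u0 ∈ [1/24, 3/16)
j=6 picked index 6: u0 ∈ [-7/120, 7/80)
j=7 picked index 7: u0 ∈ [-1/80, 11/120)
j=8 picked index 9: u0 ∈ [13/240, 1/5)
j=9 picked index 9: u0 ∈ [-11/240, 1/10)
intersection: [7/120, 7/80)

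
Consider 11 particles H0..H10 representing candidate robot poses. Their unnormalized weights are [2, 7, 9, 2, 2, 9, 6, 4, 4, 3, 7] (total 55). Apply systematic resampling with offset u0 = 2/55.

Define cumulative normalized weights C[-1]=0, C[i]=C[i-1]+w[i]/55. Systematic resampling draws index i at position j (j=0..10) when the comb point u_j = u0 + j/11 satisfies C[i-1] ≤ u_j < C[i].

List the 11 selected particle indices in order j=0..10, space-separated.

1 1 2 2 5 5 6 7 8 9 10

C = [2/55, 9/55, 18/55, 4/11, 2/5, 31/55, 37/55, 41/55, 9/11, 48/55, 1]
j=0: u_0=2/55 ∈ [2/55, 9/55) → index 1
j=1: u_1=7/55 ∈ [2/55, 9/55) → index 1
j=2: u_2=12/55 ∈ [9/55, 18/55) → index 2
j=3: u_3=17/55 ∈ [9/55, 18/55) → index 2
j=4: u_4=2/5 ∈ [2/5, 31/55) → index 5
j=5: u_5=27/55 ∈ [2/5, 31/55) → index 5
j=6: u_6=32/55 ∈ [31/55, 37/55) → index 6
j=7: u_7=37/55 ∈ [37/55, 41/55) → index 7
j=8: u_8=42/55 ∈ [41/55, 9/11) → index 8
j=9: u_9=47/55 ∈ [9/11, 48/55) → index 9
j=10: u_10=52/55 ∈ [48/55, 1) → index 10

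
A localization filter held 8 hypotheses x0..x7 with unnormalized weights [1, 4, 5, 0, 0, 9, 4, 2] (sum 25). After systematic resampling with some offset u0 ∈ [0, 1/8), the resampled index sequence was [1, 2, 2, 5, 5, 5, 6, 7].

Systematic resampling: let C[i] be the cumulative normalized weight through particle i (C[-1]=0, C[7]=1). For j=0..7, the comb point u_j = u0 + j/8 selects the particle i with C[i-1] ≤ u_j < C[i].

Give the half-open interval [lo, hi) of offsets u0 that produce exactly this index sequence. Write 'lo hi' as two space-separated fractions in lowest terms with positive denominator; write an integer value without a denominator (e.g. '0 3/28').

3/40 1/8

C = [1/25, 1/5, 2/5, 2/5, 2/5, 19/25, 23/25, 1]
j=0 picked index 1: u0 ∈ [1/25, 1/5)
j=1 picked index 2: u0 ∈ [3/40, 11/40)
j=2 picked index 2: u0 ∈ [-1/20, 3/20)
j=3 picked index 5: u0 ∈ [1/40, 77/200)
j=4 picked index 5: u0 ∈ [-1/10, 13/50)
j=5 picked index 5: u0 ∈ [-9/40, 27/200)
j=6 picked index 6: u0 ∈ [1/100, 17/100)
j=7 picked index 7: u0 ∈ [9/200, 1/8)
intersection: [3/40, 1/8)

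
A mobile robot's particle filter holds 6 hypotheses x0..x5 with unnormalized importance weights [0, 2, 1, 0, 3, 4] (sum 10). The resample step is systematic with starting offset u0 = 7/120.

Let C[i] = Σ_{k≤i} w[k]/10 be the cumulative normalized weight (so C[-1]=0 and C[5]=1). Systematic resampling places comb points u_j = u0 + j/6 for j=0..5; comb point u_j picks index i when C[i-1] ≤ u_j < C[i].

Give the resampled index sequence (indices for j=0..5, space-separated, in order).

1 2 4 4 5 5

C = [0, 1/5, 3/10, 3/10, 3/5, 1]
j=0: u_0=7/120 ∈ [0, 1/5) → index 1
j=1: u_1=9/40 ∈ [1/5, 3/10) → index 2
j=2: u_2=47/120 ∈ [3/10, 3/5) → index 4
j=3: u_3=67/120 ∈ [3/10, 3/5) → index 4
j=4: u_4=29/40 ∈ [3/5, 1) → index 5
j=5: u_5=107/120 ∈ [3/5, 1) → index 5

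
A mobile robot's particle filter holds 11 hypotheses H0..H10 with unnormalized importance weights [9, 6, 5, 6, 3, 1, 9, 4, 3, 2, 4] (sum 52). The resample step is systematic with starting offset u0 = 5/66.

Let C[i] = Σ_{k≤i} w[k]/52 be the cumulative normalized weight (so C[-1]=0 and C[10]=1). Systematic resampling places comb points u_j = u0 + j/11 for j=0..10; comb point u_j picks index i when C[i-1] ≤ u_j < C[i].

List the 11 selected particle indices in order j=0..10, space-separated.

0 0 1 2 3 4 6 6 7 9 10

C = [9/52, 15/52, 5/13, 1/2, 29/52, 15/26, 3/4, 43/52, 23/26, 12/13, 1]
j=0: u_0=5/66 ∈ [0, 9/52) → index 0
j=1: u_1=1/6 ∈ [0, 9/52) → index 0
j=2: u_2=17/66 ∈ [9/52, 15/52) → index 1
j=3: u_3=23/66 ∈ [15/52, 5/13) → index 2
j=4: u_4=29/66 ∈ [5/13, 1/2) → index 3
j=5: u_5=35/66 ∈ [1/2, 29/52) → index 4
j=6: u_6=41/66 ∈ [15/26, 3/4) → index 6
j=7: u_7=47/66 ∈ [15/26, 3/4) → index 6
j=8: u_8=53/66 ∈ [3/4, 43/52) → index 7
j=9: u_9=59/66 ∈ [23/26, 12/13) → index 9
j=10: u_10=65/66 ∈ [12/13, 1) → index 10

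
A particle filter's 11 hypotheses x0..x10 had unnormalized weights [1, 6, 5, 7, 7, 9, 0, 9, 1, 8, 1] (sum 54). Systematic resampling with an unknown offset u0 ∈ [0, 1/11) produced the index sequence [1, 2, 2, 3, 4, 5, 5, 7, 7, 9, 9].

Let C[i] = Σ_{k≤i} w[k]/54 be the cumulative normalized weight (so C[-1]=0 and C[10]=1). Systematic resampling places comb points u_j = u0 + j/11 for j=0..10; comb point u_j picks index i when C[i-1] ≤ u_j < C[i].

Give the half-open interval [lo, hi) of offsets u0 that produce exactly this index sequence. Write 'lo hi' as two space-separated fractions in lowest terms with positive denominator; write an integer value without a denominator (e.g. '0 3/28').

C = [1/54, 7/54, 2/9, 19/54, 13/27, 35/54, 35/54, 22/27, 5/6, 53/54, 1]
j=0 picked index 1: u0 ∈ [1/54, 7/54)
j=1 picked index 2: u0 ∈ [23/594, 13/99)
j=2 picked index 2: u0 ∈ [-31/594, 4/99)
j=3 picked index 3: u0 ∈ [-5/99, 47/594)
j=4 picked index 4: u0 ∈ [-7/594, 35/297)
j=5 picked index 5: u0 ∈ [8/297, 115/594)
j=6 picked index 5: u0 ∈ [-19/297, 61/594)
j=7 picked index 7: u0 ∈ [7/594, 53/297)
j=8 picked index 7: u0 ∈ [-47/594, 26/297)
j=9 picked index 9: u0 ∈ [1/66, 97/594)
j=10 picked index 9: u0 ∈ [-5/66, 43/594)
intersection: [23/594, 4/99)

23/594 4/99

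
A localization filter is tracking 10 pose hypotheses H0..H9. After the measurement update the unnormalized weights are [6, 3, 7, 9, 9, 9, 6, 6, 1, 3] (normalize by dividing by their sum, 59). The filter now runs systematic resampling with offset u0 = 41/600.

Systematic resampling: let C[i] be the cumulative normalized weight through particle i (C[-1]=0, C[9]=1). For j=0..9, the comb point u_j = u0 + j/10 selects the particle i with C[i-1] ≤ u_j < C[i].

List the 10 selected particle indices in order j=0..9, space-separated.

0 2 2 3 4 4 5 6 7 9

C = [6/59, 9/59, 16/59, 25/59, 34/59, 43/59, 49/59, 55/59, 56/59, 1]
j=0: u_0=41/600 ∈ [0, 6/59) → index 0
j=1: u_1=101/600 ∈ [9/59, 16/59) → index 2
j=2: u_2=161/600 ∈ [9/59, 16/59) → index 2
j=3: u_3=221/600 ∈ [16/59, 25/59) → index 3
j=4: u_4=281/600 ∈ [25/59, 34/59) → index 4
j=5: u_5=341/600 ∈ [25/59, 34/59) → index 4
j=6: u_6=401/600 ∈ [34/59, 43/59) → index 5
j=7: u_7=461/600 ∈ [43/59, 49/59) → index 6
j=8: u_8=521/600 ∈ [49/59, 55/59) → index 7
j=9: u_9=581/600 ∈ [56/59, 1) → index 9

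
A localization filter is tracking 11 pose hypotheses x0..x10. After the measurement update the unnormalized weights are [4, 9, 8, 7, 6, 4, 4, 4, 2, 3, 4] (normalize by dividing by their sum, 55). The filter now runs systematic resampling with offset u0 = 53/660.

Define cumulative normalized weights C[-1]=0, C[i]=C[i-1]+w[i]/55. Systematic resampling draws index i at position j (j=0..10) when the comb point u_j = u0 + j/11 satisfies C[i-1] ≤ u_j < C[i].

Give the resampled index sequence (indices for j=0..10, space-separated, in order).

1 1 2 2 3 4 5 6 7 9 10

C = [4/55, 13/55, 21/55, 28/55, 34/55, 38/55, 42/55, 46/55, 48/55, 51/55, 1]
j=0: u_0=53/660 ∈ [4/55, 13/55) → index 1
j=1: u_1=113/660 ∈ [4/55, 13/55) → index 1
j=2: u_2=173/660 ∈ [13/55, 21/55) → index 2
j=3: u_3=233/660 ∈ [13/55, 21/55) → index 2
j=4: u_4=293/660 ∈ [21/55, 28/55) → index 3
j=5: u_5=353/660 ∈ [28/55, 34/55) → index 4
j=6: u_6=413/660 ∈ [34/55, 38/55) → index 5
j=7: u_7=43/60 ∈ [38/55, 42/55) → index 6
j=8: u_8=533/660 ∈ [42/55, 46/55) → index 7
j=9: u_9=593/660 ∈ [48/55, 51/55) → index 9
j=10: u_10=653/660 ∈ [51/55, 1) → index 10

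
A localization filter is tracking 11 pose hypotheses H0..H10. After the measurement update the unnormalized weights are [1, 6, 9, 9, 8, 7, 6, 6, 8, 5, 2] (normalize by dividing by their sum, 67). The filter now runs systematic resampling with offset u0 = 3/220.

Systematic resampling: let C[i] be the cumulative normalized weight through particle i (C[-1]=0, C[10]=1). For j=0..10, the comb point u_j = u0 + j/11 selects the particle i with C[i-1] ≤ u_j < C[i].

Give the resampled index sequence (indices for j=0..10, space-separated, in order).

C = [1/67, 7/67, 16/67, 25/67, 33/67, 40/67, 46/67, 52/67, 60/67, 65/67, 1]
j=0: u_0=3/220 ∈ [0, 1/67) → index 0
j=1: u_1=23/220 ∈ [7/67, 16/67) → index 2
j=2: u_2=43/220 ∈ [7/67, 16/67) → index 2
j=3: u_3=63/220 ∈ [16/67, 25/67) → index 3
j=4: u_4=83/220 ∈ [25/67, 33/67) → index 4
j=5: u_5=103/220 ∈ [25/67, 33/67) → index 4
j=6: u_6=123/220 ∈ [33/67, 40/67) → index 5
j=7: u_7=13/20 ∈ [40/67, 46/67) → index 6
j=8: u_8=163/220 ∈ [46/67, 52/67) → index 7
j=9: u_9=183/220 ∈ [52/67, 60/67) → index 8
j=10: u_10=203/220 ∈ [60/67, 65/67) → index 9

0 2 2 3 4 4 5 6 7 8 9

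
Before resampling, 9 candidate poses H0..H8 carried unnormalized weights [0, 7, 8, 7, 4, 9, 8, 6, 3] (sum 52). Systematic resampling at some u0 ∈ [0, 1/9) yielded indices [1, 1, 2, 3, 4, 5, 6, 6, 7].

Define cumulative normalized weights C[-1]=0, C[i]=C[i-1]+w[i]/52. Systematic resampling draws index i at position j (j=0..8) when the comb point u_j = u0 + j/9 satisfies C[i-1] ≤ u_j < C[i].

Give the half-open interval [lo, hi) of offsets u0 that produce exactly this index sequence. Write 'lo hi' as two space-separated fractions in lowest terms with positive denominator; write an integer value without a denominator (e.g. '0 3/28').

C = [0, 7/52, 15/52, 11/26, 1/2, 35/52, 43/52, 49/52, 1]
j=0 picked index 1: u0 ∈ [0, 7/52)
j=1 picked index 1: u0 ∈ [-1/9, 11/468)
j=2 picked index 2: u0 ∈ [-41/468, 31/468)
j=3 picked index 3: u0 ∈ [-7/156, 7/78)
j=4 picked index 4: u0 ∈ [-5/234, 1/18)
j=5 picked index 5: u0 ∈ [-1/18, 55/468)
j=6 picked index 6: u0 ∈ [1/156, 25/156)
j=7 picked index 6: u0 ∈ [-49/468, 23/468)
j=8 picked index 7: u0 ∈ [-29/468, 25/468)
intersection: [1/156, 11/468)

1/156 11/468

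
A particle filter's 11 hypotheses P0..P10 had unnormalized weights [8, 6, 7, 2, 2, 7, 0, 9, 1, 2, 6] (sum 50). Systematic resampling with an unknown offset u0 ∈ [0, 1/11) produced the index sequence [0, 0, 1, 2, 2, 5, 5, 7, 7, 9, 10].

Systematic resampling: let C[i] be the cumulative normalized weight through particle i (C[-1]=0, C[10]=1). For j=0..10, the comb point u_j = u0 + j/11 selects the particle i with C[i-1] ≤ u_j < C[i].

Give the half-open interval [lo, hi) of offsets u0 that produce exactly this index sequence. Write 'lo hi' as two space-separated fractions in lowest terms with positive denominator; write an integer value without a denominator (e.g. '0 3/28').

C = [4/25, 7/25, 21/50, 23/50, 1/2, 16/25, 16/25, 41/50, 21/25, 22/25, 1]
j=0 picked index 0: u0 ∈ [0, 4/25)
j=1 picked index 0: u0 ∈ [-1/11, 19/275)
j=2 picked index 1: u0 ∈ [-6/275, 27/275)
j=3 picked index 2: u0 ∈ [2/275, 81/550)
j=4 picked index 2: u0 ∈ [-23/275, 31/550)
j=5 picked index 5: u0 ∈ [1/22, 51/275)
j=6 picked index 5: u0 ∈ [-1/22, 26/275)
j=7 picked index 7: u0 ∈ [1/275, 101/550)
j=8 picked index 7: u0 ∈ [-24/275, 51/550)
j=9 picked index 9: u0 ∈ [6/275, 17/275)
j=10 picked index 10: u0 ∈ [-8/275, 1/11)
intersection: [1/22, 31/550)

1/22 31/550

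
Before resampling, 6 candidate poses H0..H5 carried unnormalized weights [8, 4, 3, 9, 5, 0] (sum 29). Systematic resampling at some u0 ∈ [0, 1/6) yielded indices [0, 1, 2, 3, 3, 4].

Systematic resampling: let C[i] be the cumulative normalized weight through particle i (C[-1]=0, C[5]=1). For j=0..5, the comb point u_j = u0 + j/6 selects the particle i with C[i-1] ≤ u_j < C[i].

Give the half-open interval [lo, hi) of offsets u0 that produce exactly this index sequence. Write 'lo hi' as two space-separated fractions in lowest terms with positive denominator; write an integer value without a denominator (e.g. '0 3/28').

C = [8/29, 12/29, 15/29, 24/29, 1, 1]
j=0 picked index 0: u0 ∈ [0, 8/29)
j=1 picked index 1: u0 ∈ [19/174, 43/174)
j=2 picked index 2: u0 ∈ [7/87, 16/87)
j=3 picked index 3: u0 ∈ [1/58, 19/58)
j=4 picked index 3: u0 ∈ [-13/87, 14/87)
j=5 picked index 4: u0 ∈ [-1/174, 1/6)
intersection: [19/174, 14/87)

19/174 14/87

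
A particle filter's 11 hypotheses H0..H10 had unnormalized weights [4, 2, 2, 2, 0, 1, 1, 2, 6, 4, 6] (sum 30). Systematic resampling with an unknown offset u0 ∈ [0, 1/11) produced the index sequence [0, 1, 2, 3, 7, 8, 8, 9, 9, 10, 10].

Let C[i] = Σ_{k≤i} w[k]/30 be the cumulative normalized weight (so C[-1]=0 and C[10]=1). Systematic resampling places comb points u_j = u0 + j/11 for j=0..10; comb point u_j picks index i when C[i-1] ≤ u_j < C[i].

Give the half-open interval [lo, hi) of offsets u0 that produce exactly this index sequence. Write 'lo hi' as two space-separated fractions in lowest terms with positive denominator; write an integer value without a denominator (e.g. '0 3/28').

7/165 2/33

C = [2/15, 1/5, 4/15, 1/3, 1/3, 11/30, 2/5, 7/15, 2/3, 4/5, 1]
j=0 picked index 0: u0 ∈ [0, 2/15)
j=1 picked index 1: u0 ∈ [7/165, 6/55)
j=2 picked index 2: u0 ∈ [1/55, 14/165)
j=3 picked index 3: u0 ∈ [-1/165, 2/33)
j=4 picked index 7: u0 ∈ [2/55, 17/165)
j=5 picked index 8: u0 ∈ [2/165, 7/33)
j=6 picked index 8: u0 ∈ [-13/165, 4/33)
j=7 picked index 9: u0 ∈ [1/33, 9/55)
j=8 picked index 9: u0 ∈ [-2/33, 4/55)
j=9 picked index 10: u0 ∈ [-1/55, 2/11)
j=10 picked index 10: u0 ∈ [-6/55, 1/11)
intersection: [7/165, 2/33)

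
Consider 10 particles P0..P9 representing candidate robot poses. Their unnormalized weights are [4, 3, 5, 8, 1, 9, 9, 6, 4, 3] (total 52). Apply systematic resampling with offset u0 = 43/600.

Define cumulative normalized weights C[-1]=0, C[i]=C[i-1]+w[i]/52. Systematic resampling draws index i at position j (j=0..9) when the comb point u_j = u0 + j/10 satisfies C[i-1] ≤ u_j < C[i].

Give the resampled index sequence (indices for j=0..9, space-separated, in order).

C = [1/13, 7/52, 3/13, 5/13, 21/52, 15/26, 3/4, 45/52, 49/52, 1]
j=0: u_0=43/600 ∈ [0, 1/13) → index 0
j=1: u_1=103/600 ∈ [7/52, 3/13) → index 2
j=2: u_2=163/600 ∈ [3/13, 5/13) → index 3
j=3: u_3=223/600 ∈ [3/13, 5/13) → index 3
j=4: u_4=283/600 ∈ [21/52, 15/26) → index 5
j=5: u_5=343/600 ∈ [21/52, 15/26) → index 5
j=6: u_6=403/600 ∈ [15/26, 3/4) → index 6
j=7: u_7=463/600 ∈ [3/4, 45/52) → index 7
j=8: u_8=523/600 ∈ [45/52, 49/52) → index 8
j=9: u_9=583/600 ∈ [49/52, 1) → index 9

0 2 3 3 5 5 6 7 8 9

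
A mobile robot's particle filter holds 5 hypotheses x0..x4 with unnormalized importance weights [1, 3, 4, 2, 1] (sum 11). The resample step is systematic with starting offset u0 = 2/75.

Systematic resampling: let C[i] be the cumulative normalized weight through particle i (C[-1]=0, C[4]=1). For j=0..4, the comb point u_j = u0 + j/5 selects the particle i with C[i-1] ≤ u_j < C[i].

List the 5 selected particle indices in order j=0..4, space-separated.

C = [1/11, 4/11, 8/11, 10/11, 1]
j=0: u_0=2/75 ∈ [0, 1/11) → index 0
j=1: u_1=17/75 ∈ [1/11, 4/11) → index 1
j=2: u_2=32/75 ∈ [4/11, 8/11) → index 2
j=3: u_3=47/75 ∈ [4/11, 8/11) → index 2
j=4: u_4=62/75 ∈ [8/11, 10/11) → index 3

0 1 2 2 3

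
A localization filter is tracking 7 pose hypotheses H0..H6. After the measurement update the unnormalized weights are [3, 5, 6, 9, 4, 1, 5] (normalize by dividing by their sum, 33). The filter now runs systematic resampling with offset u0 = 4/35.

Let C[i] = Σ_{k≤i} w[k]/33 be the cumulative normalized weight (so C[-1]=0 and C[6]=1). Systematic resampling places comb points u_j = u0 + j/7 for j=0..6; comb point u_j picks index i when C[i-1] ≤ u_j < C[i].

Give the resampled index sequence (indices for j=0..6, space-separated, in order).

1 2 2 3 3 5 6

C = [1/11, 8/33, 14/33, 23/33, 9/11, 28/33, 1]
j=0: u_0=4/35 ∈ [1/11, 8/33) → index 1
j=1: u_1=9/35 ∈ [8/33, 14/33) → index 2
j=2: u_2=2/5 ∈ [8/33, 14/33) → index 2
j=3: u_3=19/35 ∈ [14/33, 23/33) → index 3
j=4: u_4=24/35 ∈ [14/33, 23/33) → index 3
j=5: u_5=29/35 ∈ [9/11, 28/33) → index 5
j=6: u_6=34/35 ∈ [28/33, 1) → index 6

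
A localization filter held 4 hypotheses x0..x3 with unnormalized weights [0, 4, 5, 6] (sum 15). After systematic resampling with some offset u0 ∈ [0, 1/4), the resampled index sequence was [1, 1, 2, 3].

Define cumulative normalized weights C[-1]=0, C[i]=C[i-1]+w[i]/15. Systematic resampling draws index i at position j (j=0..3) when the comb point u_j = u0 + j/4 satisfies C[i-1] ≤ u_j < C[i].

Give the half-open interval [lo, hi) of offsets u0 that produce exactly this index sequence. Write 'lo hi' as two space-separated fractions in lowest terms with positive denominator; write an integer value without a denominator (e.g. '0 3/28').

0 1/60

C = [0, 4/15, 3/5, 1]
j=0 picked index 1: u0 ∈ [0, 4/15)
j=1 picked index 1: u0 ∈ [-1/4, 1/60)
j=2 picked index 2: u0 ∈ [-7/30, 1/10)
j=3 picked index 3: u0 ∈ [-3/20, 1/4)
intersection: [0, 1/60)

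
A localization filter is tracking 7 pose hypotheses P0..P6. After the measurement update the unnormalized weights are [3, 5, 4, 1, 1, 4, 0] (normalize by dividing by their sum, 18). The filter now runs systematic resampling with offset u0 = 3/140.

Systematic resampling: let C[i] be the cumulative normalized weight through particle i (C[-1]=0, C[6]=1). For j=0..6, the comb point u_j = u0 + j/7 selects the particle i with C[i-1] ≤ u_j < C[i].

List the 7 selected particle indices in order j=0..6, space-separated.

C = [1/6, 4/9, 2/3, 13/18, 7/9, 1, 1]
j=0: u_0=3/140 ∈ [0, 1/6) → index 0
j=1: u_1=23/140 ∈ [0, 1/6) → index 0
j=2: u_2=43/140 ∈ [1/6, 4/9) → index 1
j=3: u_3=9/20 ∈ [4/9, 2/3) → index 2
j=4: u_4=83/140 ∈ [4/9, 2/3) → index 2
j=5: u_5=103/140 ∈ [13/18, 7/9) → index 4
j=6: u_6=123/140 ∈ [7/9, 1) → index 5

0 0 1 2 2 4 5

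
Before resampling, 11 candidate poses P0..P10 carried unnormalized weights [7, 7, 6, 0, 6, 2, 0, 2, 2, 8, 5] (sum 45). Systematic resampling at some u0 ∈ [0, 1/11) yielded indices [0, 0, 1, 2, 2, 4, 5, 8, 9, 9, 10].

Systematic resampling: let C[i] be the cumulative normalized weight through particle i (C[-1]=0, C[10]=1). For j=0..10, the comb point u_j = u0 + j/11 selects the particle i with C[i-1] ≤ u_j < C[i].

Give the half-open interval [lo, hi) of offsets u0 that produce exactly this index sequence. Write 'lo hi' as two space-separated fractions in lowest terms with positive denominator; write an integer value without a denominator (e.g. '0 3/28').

C = [7/45, 14/45, 4/9, 4/9, 26/45, 28/45, 28/45, 2/3, 32/45, 8/9, 1]
j=0 picked index 0: u0 ∈ [0, 7/45)
j=1 picked index 0: u0 ∈ [-1/11, 32/495)
j=2 picked index 1: u0 ∈ [-13/495, 64/495)
j=3 picked index 2: u0 ∈ [19/495, 17/99)
j=4 picked index 2: u0 ∈ [-26/495, 8/99)
j=5 picked index 4: u0 ∈ [-1/99, 61/495)
j=6 picked index 5: u0 ∈ [16/495, 38/495)
j=7 picked index 8: u0 ∈ [1/33, 37/495)
j=8 picked index 9: u0 ∈ [-8/495, 16/99)
j=9 picked index 9: u0 ∈ [-53/495, 7/99)
j=10 picked index 10: u0 ∈ [-2/99, 1/11)
intersection: [19/495, 32/495)

19/495 32/495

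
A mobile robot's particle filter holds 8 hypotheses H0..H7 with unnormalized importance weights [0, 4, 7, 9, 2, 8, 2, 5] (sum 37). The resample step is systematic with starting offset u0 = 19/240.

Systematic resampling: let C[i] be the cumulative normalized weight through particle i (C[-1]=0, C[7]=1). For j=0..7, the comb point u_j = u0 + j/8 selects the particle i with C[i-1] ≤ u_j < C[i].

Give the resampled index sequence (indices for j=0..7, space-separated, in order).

C = [0, 4/37, 11/37, 20/37, 22/37, 30/37, 32/37, 1]
j=0: u_0=19/240 ∈ [0, 4/37) → index 1
j=1: u_1=49/240 ∈ [4/37, 11/37) → index 2
j=2: u_2=79/240 ∈ [11/37, 20/37) → index 3
j=3: u_3=109/240 ∈ [11/37, 20/37) → index 3
j=4: u_4=139/240 ∈ [20/37, 22/37) → index 4
j=5: u_5=169/240 ∈ [22/37, 30/37) → index 5
j=6: u_6=199/240 ∈ [30/37, 32/37) → index 6
j=7: u_7=229/240 ∈ [32/37, 1) → index 7

1 2 3 3 4 5 6 7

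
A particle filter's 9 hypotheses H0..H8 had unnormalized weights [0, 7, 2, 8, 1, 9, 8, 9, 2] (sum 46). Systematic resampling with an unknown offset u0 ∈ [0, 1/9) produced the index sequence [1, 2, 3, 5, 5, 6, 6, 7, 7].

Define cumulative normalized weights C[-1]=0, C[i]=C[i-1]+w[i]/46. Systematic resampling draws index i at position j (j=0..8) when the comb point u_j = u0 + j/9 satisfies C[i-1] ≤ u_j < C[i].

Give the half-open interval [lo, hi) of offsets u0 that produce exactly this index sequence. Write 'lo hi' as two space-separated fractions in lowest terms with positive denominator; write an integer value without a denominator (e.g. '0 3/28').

4/69 14/207

C = [0, 7/46, 9/46, 17/46, 9/23, 27/46, 35/46, 22/23, 1]
j=0 picked index 1: u0 ∈ [0, 7/46)
j=1 picked index 2: u0 ∈ [17/414, 35/414)
j=2 picked index 3: u0 ∈ [-11/414, 61/414)
j=3 picked index 5: u0 ∈ [4/69, 35/138)
j=4 picked index 5: u0 ∈ [-11/207, 59/414)
j=5 picked index 6: u0 ∈ [13/414, 85/414)
j=6 picked index 6: u0 ∈ [-11/138, 13/138)
j=7 picked index 7: u0 ∈ [-7/414, 37/207)
j=8 picked index 7: u0 ∈ [-53/414, 14/207)
intersection: [4/69, 14/207)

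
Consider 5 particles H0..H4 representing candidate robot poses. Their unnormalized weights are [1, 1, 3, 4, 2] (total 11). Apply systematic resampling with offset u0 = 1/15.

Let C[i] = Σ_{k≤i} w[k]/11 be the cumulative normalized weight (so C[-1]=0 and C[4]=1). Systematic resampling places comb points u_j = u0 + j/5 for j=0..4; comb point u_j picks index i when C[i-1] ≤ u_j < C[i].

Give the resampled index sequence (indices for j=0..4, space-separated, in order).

C = [1/11, 2/11, 5/11, 9/11, 1]
j=0: u_0=1/15 ∈ [0, 1/11) → index 0
j=1: u_1=4/15 ∈ [2/11, 5/11) → index 2
j=2: u_2=7/15 ∈ [5/11, 9/11) → index 3
j=3: u_3=2/3 ∈ [5/11, 9/11) → index 3
j=4: u_4=13/15 ∈ [9/11, 1) → index 4

0 2 3 3 4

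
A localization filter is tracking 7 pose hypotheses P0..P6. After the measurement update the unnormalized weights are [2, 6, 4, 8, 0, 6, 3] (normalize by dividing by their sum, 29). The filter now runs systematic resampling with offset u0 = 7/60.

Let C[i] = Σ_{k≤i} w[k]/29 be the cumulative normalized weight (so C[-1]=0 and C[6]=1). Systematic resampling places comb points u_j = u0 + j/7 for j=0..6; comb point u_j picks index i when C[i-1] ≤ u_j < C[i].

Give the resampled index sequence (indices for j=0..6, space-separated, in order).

C = [2/29, 8/29, 12/29, 20/29, 20/29, 26/29, 1]
j=0: u_0=7/60 ∈ [2/29, 8/29) → index 1
j=1: u_1=109/420 ∈ [2/29, 8/29) → index 1
j=2: u_2=169/420 ∈ [8/29, 12/29) → index 2
j=3: u_3=229/420 ∈ [12/29, 20/29) → index 3
j=4: u_4=289/420 ∈ [12/29, 20/29) → index 3
j=5: u_5=349/420 ∈ [20/29, 26/29) → index 5
j=6: u_6=409/420 ∈ [26/29, 1) → index 6

1 1 2 3 3 5 6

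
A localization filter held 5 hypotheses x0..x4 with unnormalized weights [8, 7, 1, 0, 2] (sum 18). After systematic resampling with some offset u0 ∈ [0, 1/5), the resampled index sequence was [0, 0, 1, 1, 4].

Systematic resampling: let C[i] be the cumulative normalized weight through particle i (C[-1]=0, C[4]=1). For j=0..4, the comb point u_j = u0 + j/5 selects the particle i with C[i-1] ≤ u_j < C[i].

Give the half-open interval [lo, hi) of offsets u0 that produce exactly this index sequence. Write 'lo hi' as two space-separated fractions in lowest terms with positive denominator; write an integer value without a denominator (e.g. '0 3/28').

4/45 1/5

C = [4/9, 5/6, 8/9, 8/9, 1]
j=0 picked index 0: u0 ∈ [0, 4/9)
j=1 picked index 0: u0 ∈ [-1/5, 11/45)
j=2 picked index 1: u0 ∈ [2/45, 13/30)
j=3 picked index 1: u0 ∈ [-7/45, 7/30)
j=4 picked index 4: u0 ∈ [4/45, 1/5)
intersection: [4/45, 1/5)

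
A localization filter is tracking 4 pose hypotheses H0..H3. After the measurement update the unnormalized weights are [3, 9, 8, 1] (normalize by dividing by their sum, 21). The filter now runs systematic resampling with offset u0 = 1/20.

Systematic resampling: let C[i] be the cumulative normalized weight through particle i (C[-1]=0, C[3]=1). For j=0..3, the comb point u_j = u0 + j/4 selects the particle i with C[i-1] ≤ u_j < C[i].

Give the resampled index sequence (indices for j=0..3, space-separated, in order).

C = [1/7, 4/7, 20/21, 1]
j=0: u_0=1/20 ∈ [0, 1/7) → index 0
j=1: u_1=3/10 ∈ [1/7, 4/7) → index 1
j=2: u_2=11/20 ∈ [1/7, 4/7) → index 1
j=3: u_3=4/5 ∈ [4/7, 20/21) → index 2

0 1 1 2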